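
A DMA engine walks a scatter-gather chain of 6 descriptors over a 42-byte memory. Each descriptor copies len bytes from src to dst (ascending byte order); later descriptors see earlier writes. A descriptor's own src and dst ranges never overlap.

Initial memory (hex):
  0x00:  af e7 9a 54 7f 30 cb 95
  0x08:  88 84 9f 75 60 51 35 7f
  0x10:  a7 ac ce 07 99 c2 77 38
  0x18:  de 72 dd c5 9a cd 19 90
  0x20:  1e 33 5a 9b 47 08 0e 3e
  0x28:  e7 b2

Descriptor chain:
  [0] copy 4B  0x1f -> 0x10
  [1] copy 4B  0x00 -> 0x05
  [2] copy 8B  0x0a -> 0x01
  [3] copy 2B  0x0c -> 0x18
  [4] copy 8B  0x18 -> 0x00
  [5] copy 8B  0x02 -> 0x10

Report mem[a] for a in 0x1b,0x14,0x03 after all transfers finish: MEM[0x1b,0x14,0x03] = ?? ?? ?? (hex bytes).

MEM[0x1b,0x14,0x03] = c5 19 c5

  after D0: wrote 4B at 0x10 = 901e335a
  after D1: wrote 4B at 0x05 = afe79a54
  after D2: wrote 8B at 0x01 = 9f756051357f901e
  after D3: wrote 2B at 0x18 = 6051
  after D4: wrote 8B at 0x00 = 6051ddc59acd1990
  after D5: wrote 8B at 0x10 = ddc59acd19901e84
query mem[0x1b]=0xc5, mem[0x14]=0x19, mem[0x03]=0xc5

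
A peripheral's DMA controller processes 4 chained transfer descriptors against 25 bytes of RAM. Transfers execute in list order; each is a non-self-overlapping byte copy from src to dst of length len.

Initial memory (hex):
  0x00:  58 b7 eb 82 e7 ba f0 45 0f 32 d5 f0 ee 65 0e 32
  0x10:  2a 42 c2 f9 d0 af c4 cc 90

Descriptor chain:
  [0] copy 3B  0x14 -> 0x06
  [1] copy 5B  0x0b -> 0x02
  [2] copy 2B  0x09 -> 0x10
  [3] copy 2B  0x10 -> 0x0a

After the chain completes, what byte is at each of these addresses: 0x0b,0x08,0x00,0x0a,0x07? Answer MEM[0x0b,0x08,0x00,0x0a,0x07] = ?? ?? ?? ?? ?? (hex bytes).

MEM[0x0b,0x08,0x00,0x0a,0x07] = d5 c4 58 32 af

[0] 0x14->0x06 len=3 : d0 af c4
[1] 0x0b->0x02 len=5 : f0 ee 65 0e 32
[2] 0x09->0x10 len=2 : 32 d5
[3] 0x10->0x0a len=2 : 32 d5
query mem[0x0b]=0xd5, mem[0x08]=0xc4, mem[0x00]=0x58, mem[0x0a]=0x32, mem[0x07]=0xaf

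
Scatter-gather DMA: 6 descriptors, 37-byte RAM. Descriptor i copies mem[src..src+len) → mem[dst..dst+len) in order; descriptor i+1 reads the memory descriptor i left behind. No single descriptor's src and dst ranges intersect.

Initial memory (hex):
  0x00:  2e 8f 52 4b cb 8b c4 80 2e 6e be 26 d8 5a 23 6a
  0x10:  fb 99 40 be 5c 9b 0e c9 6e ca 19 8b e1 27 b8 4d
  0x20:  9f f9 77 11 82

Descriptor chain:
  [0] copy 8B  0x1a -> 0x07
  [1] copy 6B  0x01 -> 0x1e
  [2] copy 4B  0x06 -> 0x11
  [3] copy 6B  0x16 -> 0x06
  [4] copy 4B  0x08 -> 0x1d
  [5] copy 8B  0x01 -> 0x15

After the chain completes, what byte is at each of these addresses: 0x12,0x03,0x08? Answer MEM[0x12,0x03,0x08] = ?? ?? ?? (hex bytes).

MEM[0x12,0x03,0x08] = 19 4b 6e

  after D0: wrote 8B at 0x07 = 198be127b84d9ff9
  after D1: wrote 6B at 0x1e = 8f524bcb8bc4
  after D2: wrote 4B at 0x11 = c4198be1
  after D3: wrote 6B at 0x06 = 0ec96eca198b
  after D4: wrote 4B at 0x1d = 6eca198b
  after D5: wrote 8B at 0x15 = 8f524bcb8b0ec96e
query mem[0x12]=0x19, mem[0x03]=0x4b, mem[0x08]=0x6e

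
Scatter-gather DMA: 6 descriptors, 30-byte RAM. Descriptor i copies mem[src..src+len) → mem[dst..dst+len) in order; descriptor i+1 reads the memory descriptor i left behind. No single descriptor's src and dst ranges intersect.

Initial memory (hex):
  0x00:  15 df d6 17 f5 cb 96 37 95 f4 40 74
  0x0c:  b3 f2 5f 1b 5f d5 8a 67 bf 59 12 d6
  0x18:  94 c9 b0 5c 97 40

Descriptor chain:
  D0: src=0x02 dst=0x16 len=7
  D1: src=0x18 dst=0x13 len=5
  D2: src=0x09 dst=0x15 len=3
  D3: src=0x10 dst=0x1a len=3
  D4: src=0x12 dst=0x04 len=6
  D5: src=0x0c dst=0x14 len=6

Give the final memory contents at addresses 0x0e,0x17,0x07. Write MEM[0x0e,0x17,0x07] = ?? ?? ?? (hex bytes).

MEM[0x0e,0x17,0x07] = 5f 1b f4

#0 dst[0x16+7] := {0xd6,0x17,0xf5,0xcb,0x96,0x37,0x95}
#1 dst[0x13+5] := {0xf5,0xcb,0x96,0x37,0x95}
#2 dst[0x15+3] := {0xf4,0x40,0x74}
#3 dst[0x1a+3] := {0x5f,0xd5,0x8a}
#4 dst[0x04+6] := {0x8a,0xf5,0xcb,0xf4,0x40,0x74}
#5 dst[0x14+6] := {0xb3,0xf2,0x5f,0x1b,0x5f,0xd5}
query mem[0x0e]=0x5f, mem[0x17]=0x1b, mem[0x07]=0xf4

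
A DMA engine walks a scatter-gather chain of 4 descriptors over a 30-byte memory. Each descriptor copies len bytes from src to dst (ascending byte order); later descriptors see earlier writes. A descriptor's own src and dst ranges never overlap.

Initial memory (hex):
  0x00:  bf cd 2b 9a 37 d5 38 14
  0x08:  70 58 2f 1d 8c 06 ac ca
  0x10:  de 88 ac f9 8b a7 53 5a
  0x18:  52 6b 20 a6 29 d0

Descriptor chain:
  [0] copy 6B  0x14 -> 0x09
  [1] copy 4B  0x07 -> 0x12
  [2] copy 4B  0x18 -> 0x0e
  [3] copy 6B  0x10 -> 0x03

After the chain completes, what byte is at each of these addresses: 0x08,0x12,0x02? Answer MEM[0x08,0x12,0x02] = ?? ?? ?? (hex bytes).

#0 dst[0x09+6] := {0x8b,0xa7,0x53,0x5a,0x52,0x6b}
#1 dst[0x12+4] := {0x14,0x70,0x8b,0xa7}
#2 dst[0x0e+4] := {0x52,0x6b,0x20,0xa6}
#3 dst[0x03+6] := {0x20,0xa6,0x14,0x70,0x8b,0xa7}
query mem[0x08]=0xa7, mem[0x12]=0x14, mem[0x02]=0x2b

MEM[0x08,0x12,0x02] = a7 14 2b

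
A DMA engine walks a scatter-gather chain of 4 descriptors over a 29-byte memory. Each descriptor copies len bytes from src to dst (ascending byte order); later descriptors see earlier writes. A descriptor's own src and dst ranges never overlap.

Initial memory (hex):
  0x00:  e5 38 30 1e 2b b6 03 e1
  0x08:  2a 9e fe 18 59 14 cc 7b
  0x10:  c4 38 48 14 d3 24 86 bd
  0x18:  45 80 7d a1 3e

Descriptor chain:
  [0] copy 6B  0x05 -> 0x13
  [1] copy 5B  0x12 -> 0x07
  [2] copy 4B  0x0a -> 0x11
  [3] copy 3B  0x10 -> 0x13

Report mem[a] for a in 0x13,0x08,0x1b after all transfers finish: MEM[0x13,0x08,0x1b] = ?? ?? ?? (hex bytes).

MEM[0x13,0x08,0x1b] = c4 b6 a1

D0: mem[0x13..0x18] <- [b6 03 e1 2a 9e fe]
D1: mem[0x07..0x0b] <- [48 b6 03 e1 2a]
D2: mem[0x11..0x14] <- [e1 2a 59 14]
D3: mem[0x13..0x15] <- [c4 e1 2a]
query mem[0x13]=0xc4, mem[0x08]=0xb6, mem[0x1b]=0xa1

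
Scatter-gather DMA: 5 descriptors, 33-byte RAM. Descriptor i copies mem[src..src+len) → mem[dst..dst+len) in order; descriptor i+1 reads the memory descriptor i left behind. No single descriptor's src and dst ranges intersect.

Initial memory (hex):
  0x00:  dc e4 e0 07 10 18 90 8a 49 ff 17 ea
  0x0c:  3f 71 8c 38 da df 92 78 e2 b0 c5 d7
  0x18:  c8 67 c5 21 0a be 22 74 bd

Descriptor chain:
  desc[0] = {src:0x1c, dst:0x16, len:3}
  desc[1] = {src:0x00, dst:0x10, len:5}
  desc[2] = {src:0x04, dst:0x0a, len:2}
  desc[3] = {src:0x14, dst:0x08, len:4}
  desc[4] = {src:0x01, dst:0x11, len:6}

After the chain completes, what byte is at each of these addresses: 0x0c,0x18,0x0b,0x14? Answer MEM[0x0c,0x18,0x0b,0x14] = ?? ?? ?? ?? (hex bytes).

#0 dst[0x16+3] := {0x0a,0xbe,0x22}
#1 dst[0x10+5] := {0xdc,0xe4,0xe0,0x07,0x10}
#2 dst[0x0a+2] := {0x10,0x18}
#3 dst[0x08+4] := {0x10,0xb0,0x0a,0xbe}
#4 dst[0x11+6] := {0xe4,0xe0,0x07,0x10,0x18,0x90}
query mem[0x0c]=0x3f, mem[0x18]=0x22, mem[0x0b]=0xbe, mem[0x14]=0x10

MEM[0x0c,0x18,0x0b,0x14] = 3f 22 be 10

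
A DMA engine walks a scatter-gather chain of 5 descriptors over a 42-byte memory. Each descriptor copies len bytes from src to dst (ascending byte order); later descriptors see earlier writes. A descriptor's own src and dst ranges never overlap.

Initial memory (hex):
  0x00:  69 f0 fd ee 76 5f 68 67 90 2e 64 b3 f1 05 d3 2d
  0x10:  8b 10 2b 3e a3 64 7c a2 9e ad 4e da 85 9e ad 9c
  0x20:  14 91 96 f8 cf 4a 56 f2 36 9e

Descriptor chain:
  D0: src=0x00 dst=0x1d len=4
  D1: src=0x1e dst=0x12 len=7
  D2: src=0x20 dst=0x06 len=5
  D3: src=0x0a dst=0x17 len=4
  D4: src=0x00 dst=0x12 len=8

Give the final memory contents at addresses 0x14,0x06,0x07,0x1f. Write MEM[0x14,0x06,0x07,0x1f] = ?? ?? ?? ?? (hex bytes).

MEM[0x14,0x06,0x07,0x1f] = fd ee 91 fd

  after D0: wrote 4B at 0x1d = 69f0fdee
  after D1: wrote 7B at 0x12 = f0fdee9196f8cf
  after D2: wrote 5B at 0x06 = ee9196f8cf
  after D3: wrote 4B at 0x17 = cfb3f105
  after D4: wrote 8B at 0x12 = 69f0fdee765fee91
query mem[0x14]=0xfd, mem[0x06]=0xee, mem[0x07]=0x91, mem[0x1f]=0xfd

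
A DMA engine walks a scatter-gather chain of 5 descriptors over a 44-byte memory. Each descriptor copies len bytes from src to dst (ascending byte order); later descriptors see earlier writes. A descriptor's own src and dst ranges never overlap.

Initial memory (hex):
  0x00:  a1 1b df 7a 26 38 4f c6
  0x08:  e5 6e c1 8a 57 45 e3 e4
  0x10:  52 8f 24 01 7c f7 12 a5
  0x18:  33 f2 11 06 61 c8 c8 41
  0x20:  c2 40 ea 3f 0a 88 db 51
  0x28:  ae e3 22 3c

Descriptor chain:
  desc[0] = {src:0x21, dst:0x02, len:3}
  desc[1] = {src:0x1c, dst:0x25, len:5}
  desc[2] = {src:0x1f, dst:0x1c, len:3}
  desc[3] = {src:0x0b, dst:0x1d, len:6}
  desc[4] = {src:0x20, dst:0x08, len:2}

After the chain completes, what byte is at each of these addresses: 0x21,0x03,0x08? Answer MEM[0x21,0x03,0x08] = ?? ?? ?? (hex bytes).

MEM[0x21,0x03,0x08] = e4 ea e3

  after D0: wrote 3B at 0x02 = 40ea3f
  after D1: wrote 5B at 0x25 = 61c8c841c2
  after D2: wrote 3B at 0x1c = 41c240
  after D3: wrote 6B at 0x1d = 8a5745e3e452
  after D4: wrote 2B at 0x08 = e3e4
query mem[0x21]=0xe4, mem[0x03]=0xea, mem[0x08]=0xe3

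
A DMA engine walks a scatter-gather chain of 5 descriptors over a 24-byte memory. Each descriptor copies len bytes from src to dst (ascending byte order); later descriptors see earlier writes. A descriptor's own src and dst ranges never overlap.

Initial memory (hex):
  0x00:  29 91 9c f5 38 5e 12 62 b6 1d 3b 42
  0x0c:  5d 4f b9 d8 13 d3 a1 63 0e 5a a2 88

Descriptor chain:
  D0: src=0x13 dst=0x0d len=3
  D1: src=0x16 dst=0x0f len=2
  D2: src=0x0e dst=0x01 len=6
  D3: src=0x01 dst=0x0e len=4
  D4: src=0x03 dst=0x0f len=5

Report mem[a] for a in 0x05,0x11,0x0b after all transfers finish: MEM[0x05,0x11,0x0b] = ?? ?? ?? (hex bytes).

#0 dst[0x0d+3] := {0x63,0x0e,0x5a}
#1 dst[0x0f+2] := {0xa2,0x88}
#2 dst[0x01+6] := {0x0e,0xa2,0x88,0xd3,0xa1,0x63}
#3 dst[0x0e+4] := {0x0e,0xa2,0x88,0xd3}
#4 dst[0x0f+5] := {0x88,0xd3,0xa1,0x63,0x62}
query mem[0x05]=0xa1, mem[0x11]=0xa1, mem[0x0b]=0x42

MEM[0x05,0x11,0x0b] = a1 a1 42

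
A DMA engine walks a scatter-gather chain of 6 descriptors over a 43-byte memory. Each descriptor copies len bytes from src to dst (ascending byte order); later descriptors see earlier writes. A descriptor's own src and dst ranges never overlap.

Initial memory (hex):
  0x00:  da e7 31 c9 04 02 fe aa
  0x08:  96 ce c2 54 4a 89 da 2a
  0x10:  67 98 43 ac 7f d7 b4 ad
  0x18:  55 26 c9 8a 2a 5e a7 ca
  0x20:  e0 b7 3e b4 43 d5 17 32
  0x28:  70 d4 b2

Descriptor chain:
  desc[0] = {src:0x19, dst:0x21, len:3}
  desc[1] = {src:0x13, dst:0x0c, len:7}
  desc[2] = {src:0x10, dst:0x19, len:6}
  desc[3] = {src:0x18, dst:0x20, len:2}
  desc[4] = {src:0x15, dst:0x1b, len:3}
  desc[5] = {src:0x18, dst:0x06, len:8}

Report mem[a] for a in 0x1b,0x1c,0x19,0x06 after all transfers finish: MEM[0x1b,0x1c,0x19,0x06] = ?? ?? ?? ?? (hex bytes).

MEM[0x1b,0x1c,0x19,0x06] = d7 b4 ad 55

D0: mem[0x21..0x23] <- [26 c9 8a]
D1: mem[0x0c..0x12] <- [ac 7f d7 b4 ad 55 26]
D2: mem[0x19..0x1e] <- [ad 55 26 ac 7f d7]
D3: mem[0x20..0x21] <- [55 ad]
D4: mem[0x1b..0x1d] <- [d7 b4 ad]
D5: mem[0x06..0x0d] <- [55 ad 55 d7 b4 ad d7 ca]
query mem[0x1b]=0xd7, mem[0x1c]=0xb4, mem[0x19]=0xad, mem[0x06]=0x55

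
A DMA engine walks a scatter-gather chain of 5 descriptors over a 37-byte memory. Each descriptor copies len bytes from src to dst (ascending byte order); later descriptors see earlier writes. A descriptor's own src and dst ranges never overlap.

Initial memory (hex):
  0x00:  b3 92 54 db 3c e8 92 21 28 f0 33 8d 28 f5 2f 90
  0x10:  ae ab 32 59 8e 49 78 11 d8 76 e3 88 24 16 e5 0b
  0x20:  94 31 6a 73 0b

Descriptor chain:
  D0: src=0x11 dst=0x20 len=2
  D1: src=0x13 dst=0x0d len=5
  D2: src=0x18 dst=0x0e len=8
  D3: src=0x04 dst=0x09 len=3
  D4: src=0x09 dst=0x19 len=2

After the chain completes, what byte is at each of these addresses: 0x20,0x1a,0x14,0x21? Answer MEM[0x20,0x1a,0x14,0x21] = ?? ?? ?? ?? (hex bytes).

D0: mem[0x20..0x21] <- [ab 32]
D1: mem[0x0d..0x11] <- [59 8e 49 78 11]
D2: mem[0x0e..0x15] <- [d8 76 e3 88 24 16 e5 0b]
D3: mem[0x09..0x0b] <- [3c e8 92]
D4: mem[0x19..0x1a] <- [3c e8]
query mem[0x20]=0xab, mem[0x1a]=0xe8, mem[0x14]=0xe5, mem[0x21]=0x32

MEM[0x20,0x1a,0x14,0x21] = ab e8 e5 32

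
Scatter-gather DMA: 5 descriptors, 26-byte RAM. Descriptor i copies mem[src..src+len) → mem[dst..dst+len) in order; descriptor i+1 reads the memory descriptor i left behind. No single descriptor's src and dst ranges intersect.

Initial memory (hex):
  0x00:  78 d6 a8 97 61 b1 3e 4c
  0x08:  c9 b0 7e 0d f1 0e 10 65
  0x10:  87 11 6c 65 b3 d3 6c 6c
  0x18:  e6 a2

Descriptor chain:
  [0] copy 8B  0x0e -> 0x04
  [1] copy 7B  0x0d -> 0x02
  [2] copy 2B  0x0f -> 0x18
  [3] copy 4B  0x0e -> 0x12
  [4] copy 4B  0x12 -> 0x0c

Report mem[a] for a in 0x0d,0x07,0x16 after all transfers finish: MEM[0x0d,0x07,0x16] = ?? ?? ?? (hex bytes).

[0] 0x0e->0x04 len=8 : 10 65 87 11 6c 65 b3 d3
[1] 0x0d->0x02 len=7 : 0e 10 65 87 11 6c 65
[2] 0x0f->0x18 len=2 : 65 87
[3] 0x0e->0x12 len=4 : 10 65 87 11
[4] 0x12->0x0c len=4 : 10 65 87 11
query mem[0x0d]=0x65, mem[0x07]=0x6c, mem[0x16]=0x6c

MEM[0x0d,0x07,0x16] = 65 6c 6c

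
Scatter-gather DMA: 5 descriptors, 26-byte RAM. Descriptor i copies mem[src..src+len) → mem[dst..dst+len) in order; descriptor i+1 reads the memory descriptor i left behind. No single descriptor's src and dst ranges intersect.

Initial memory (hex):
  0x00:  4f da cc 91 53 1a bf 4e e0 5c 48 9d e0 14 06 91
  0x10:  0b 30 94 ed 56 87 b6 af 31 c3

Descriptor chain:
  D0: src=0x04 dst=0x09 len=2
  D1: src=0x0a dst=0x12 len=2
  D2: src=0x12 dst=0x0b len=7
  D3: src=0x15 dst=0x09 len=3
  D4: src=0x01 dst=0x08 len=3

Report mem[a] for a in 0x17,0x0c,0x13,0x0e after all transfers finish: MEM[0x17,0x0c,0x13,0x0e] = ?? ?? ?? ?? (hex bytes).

MEM[0x17,0x0c,0x13,0x0e] = af 9d 9d 87

  after D0: wrote 2B at 0x09 = 531a
  after D1: wrote 2B at 0x12 = 1a9d
  after D2: wrote 7B at 0x0b = 1a9d5687b6af31
  after D3: wrote 3B at 0x09 = 87b6af
  after D4: wrote 3B at 0x08 = dacc91
query mem[0x17]=0xaf, mem[0x0c]=0x9d, mem[0x13]=0x9d, mem[0x0e]=0x87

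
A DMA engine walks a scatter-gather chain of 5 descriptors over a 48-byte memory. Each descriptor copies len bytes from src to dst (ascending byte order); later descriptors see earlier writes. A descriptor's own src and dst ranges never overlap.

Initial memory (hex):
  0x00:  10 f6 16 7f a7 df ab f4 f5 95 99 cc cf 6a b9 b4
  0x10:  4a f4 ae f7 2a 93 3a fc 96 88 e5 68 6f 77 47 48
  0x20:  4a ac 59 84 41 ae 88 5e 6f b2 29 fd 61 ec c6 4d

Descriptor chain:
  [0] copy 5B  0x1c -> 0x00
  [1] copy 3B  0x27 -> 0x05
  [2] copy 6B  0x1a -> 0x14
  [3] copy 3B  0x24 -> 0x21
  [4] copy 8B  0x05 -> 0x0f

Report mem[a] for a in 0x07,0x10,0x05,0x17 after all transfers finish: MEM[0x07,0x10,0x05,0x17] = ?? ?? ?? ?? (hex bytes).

[0] 0x1c->0x00 len=5 : 6f 77 47 48 4a
[1] 0x27->0x05 len=3 : 5e 6f b2
[2] 0x1a->0x14 len=6 : e5 68 6f 77 47 48
[3] 0x24->0x21 len=3 : 41 ae 88
[4] 0x05->0x0f len=8 : 5e 6f b2 f5 95 99 cc cf
query mem[0x07]=0xb2, mem[0x10]=0x6f, mem[0x05]=0x5e, mem[0x17]=0x77

MEM[0x07,0x10,0x05,0x17] = b2 6f 5e 77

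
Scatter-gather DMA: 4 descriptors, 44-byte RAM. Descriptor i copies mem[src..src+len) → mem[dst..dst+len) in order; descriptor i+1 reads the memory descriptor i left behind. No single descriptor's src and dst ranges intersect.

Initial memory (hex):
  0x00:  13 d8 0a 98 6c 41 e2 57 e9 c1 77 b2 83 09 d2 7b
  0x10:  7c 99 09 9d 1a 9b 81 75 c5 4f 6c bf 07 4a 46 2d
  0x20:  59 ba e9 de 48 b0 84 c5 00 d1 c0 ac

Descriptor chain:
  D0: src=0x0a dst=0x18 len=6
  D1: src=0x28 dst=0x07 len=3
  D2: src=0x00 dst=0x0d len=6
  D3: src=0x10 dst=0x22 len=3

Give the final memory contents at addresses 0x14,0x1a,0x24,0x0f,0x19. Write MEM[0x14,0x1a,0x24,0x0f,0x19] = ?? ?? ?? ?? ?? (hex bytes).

[0] 0x0a->0x18 len=6 : 77 b2 83 09 d2 7b
[1] 0x28->0x07 len=3 : 00 d1 c0
[2] 0x00->0x0d len=6 : 13 d8 0a 98 6c 41
[3] 0x10->0x22 len=3 : 98 6c 41
query mem[0x14]=0x1a, mem[0x1a]=0x83, mem[0x24]=0x41, mem[0x0f]=0x0a, mem[0x19]=0xb2

MEM[0x14,0x1a,0x24,0x0f,0x19] = 1a 83 41 0a b2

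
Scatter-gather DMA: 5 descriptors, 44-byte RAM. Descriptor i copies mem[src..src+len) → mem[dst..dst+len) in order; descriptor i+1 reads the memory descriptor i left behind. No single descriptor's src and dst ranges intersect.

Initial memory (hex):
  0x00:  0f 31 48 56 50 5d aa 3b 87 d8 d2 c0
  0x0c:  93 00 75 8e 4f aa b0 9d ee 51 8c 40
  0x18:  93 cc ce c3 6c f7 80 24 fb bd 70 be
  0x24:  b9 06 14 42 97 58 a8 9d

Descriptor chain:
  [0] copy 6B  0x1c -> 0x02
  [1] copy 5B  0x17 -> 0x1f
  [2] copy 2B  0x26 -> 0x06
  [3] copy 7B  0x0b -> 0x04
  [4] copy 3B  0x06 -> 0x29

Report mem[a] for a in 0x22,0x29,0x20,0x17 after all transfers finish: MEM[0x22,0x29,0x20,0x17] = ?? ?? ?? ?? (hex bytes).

  after D0: wrote 6B at 0x02 = 6cf78024fbbd
  after D1: wrote 5B at 0x1f = 4093cccec3
  after D2: wrote 2B at 0x06 = 1442
  after D3: wrote 7B at 0x04 = c09300758e4faa
  after D4: wrote 3B at 0x29 = 00758e
query mem[0x22]=0xce, mem[0x29]=0x00, mem[0x20]=0x93, mem[0x17]=0x40

MEM[0x22,0x29,0x20,0x17] = ce 00 93 40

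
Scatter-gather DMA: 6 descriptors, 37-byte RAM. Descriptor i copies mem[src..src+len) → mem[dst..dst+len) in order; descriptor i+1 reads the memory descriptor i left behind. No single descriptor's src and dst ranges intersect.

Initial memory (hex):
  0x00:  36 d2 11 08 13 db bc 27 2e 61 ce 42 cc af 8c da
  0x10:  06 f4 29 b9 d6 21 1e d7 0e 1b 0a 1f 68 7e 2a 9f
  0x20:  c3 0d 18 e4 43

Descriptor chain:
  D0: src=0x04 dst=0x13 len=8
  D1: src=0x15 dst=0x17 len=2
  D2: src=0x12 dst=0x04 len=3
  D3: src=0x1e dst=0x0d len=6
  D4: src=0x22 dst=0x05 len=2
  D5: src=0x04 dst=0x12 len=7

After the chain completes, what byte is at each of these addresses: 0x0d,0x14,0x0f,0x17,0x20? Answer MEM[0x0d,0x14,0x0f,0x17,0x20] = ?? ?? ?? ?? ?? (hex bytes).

MEM[0x0d,0x14,0x0f,0x17,0x20] = 2a e4 c3 61 c3

D0: mem[0x13..0x1a] <- [13 db bc 27 2e 61 ce 42]
D1: mem[0x17..0x18] <- [bc 27]
D2: mem[0x04..0x06] <- [29 13 db]
D3: mem[0x0d..0x12] <- [2a 9f c3 0d 18 e4]
D4: mem[0x05..0x06] <- [18 e4]
D5: mem[0x12..0x18] <- [29 18 e4 27 2e 61 ce]
query mem[0x0d]=0x2a, mem[0x14]=0xe4, mem[0x0f]=0xc3, mem[0x17]=0x61, mem[0x20]=0xc3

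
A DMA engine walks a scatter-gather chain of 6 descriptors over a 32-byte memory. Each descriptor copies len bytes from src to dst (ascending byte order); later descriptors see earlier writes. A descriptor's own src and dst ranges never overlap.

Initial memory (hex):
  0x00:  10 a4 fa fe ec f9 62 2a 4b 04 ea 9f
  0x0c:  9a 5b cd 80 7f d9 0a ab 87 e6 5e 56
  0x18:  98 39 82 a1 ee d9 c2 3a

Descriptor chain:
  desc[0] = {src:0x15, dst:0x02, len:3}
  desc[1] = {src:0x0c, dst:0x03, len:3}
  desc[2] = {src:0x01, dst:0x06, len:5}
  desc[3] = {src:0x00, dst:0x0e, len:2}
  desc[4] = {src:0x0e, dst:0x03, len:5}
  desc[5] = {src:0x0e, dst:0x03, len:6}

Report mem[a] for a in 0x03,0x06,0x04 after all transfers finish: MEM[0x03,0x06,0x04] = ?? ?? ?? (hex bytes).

MEM[0x03,0x06,0x04] = 10 d9 a4

#0 dst[0x02+3] := {0xe6,0x5e,0x56}
#1 dst[0x03+3] := {0x9a,0x5b,0xcd}
#2 dst[0x06+5] := {0xa4,0xe6,0x9a,0x5b,0xcd}
#3 dst[0x0e+2] := {0x10,0xa4}
#4 dst[0x03+5] := {0x10,0xa4,0x7f,0xd9,0x0a}
#5 dst[0x03+6] := {0x10,0xa4,0x7f,0xd9,0x0a,0xab}
query mem[0x03]=0x10, mem[0x06]=0xd9, mem[0x04]=0xa4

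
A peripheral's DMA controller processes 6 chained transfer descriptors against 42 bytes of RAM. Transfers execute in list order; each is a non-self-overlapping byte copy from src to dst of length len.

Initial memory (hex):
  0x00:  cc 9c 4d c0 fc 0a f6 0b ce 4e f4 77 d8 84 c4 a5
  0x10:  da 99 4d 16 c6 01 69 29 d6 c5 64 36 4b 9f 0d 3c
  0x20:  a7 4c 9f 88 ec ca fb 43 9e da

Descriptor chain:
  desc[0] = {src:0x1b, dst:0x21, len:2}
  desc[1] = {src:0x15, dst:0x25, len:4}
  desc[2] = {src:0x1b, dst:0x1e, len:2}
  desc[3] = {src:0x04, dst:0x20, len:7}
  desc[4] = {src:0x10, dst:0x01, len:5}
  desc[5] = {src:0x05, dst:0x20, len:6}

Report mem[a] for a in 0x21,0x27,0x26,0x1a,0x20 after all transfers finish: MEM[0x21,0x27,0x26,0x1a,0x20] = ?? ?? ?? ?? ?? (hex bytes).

MEM[0x21,0x27,0x26,0x1a,0x20] = f6 29 f4 64 c6

[0] 0x1b->0x21 len=2 : 36 4b
[1] 0x15->0x25 len=4 : 01 69 29 d6
[2] 0x1b->0x1e len=2 : 36 4b
[3] 0x04->0x20 len=7 : fc 0a f6 0b ce 4e f4
[4] 0x10->0x01 len=5 : da 99 4d 16 c6
[5] 0x05->0x20 len=6 : c6 f6 0b ce 4e f4
query mem[0x21]=0xf6, mem[0x27]=0x29, mem[0x26]=0xf4, mem[0x1a]=0x64, mem[0x20]=0xc6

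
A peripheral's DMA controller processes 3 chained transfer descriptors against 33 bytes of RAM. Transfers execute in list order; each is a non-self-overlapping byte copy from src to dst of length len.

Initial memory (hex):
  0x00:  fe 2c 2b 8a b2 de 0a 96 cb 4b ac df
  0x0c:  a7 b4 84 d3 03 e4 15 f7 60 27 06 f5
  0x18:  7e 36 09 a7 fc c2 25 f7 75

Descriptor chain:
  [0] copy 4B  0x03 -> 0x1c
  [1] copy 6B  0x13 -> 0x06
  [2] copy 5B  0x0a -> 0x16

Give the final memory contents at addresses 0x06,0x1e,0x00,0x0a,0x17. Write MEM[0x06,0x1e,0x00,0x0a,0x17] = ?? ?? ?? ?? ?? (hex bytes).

#0 dst[0x1c+4] := {0x8a,0xb2,0xde,0x0a}
#1 dst[0x06+6] := {0xf7,0x60,0x27,0x06,0xf5,0x7e}
#2 dst[0x16+5] := {0xf5,0x7e,0xa7,0xb4,0x84}
query mem[0x06]=0xf7, mem[0x1e]=0xde, mem[0x00]=0xfe, mem[0x0a]=0xf5, mem[0x17]=0x7e

MEM[0x06,0x1e,0x00,0x0a,0x17] = f7 de fe f5 7e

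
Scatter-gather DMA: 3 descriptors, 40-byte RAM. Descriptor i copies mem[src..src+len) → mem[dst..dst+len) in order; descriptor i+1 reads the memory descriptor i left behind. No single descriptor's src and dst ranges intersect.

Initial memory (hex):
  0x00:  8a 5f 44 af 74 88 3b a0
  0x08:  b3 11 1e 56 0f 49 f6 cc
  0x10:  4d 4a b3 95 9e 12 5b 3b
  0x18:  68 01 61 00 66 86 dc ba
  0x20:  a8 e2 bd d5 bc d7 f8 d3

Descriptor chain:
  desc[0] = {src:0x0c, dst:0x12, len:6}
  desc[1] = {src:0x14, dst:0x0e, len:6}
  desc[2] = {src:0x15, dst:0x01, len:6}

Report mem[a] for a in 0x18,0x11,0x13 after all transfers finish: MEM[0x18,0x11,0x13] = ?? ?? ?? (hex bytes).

MEM[0x18,0x11,0x13] = 68 4a 01

D0: mem[0x12..0x17] <- [0f 49 f6 cc 4d 4a]
D1: mem[0x0e..0x13] <- [f6 cc 4d 4a 68 01]
D2: mem[0x01..0x06] <- [cc 4d 4a 68 01 61]
query mem[0x18]=0x68, mem[0x11]=0x4a, mem[0x13]=0x01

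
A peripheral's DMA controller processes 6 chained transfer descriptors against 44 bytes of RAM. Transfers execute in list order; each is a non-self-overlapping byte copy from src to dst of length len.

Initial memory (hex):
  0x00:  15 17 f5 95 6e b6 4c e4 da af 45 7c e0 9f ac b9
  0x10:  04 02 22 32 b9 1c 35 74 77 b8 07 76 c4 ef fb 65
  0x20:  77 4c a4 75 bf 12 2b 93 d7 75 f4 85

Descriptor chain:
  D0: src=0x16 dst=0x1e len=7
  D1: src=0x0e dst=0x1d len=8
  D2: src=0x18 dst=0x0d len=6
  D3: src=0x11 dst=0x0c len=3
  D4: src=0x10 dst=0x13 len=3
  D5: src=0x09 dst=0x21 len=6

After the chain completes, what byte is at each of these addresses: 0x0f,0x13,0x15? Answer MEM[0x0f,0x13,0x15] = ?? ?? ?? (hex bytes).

MEM[0x0f,0x13,0x15] = 07 76 ac

#0 dst[0x1e+7] := {0x35,0x74,0x77,0xb8,0x07,0x76,0xc4}
#1 dst[0x1d+8] := {0xac,0xb9,0x04,0x02,0x22,0x32,0xb9,0x1c}
#2 dst[0x0d+6] := {0x77,0xb8,0x07,0x76,0xc4,0xac}
#3 dst[0x0c+3] := {0xc4,0xac,0x32}
#4 dst[0x13+3] := {0x76,0xc4,0xac}
#5 dst[0x21+6] := {0xaf,0x45,0x7c,0xc4,0xac,0x32}
query mem[0x0f]=0x07, mem[0x13]=0x76, mem[0x15]=0xac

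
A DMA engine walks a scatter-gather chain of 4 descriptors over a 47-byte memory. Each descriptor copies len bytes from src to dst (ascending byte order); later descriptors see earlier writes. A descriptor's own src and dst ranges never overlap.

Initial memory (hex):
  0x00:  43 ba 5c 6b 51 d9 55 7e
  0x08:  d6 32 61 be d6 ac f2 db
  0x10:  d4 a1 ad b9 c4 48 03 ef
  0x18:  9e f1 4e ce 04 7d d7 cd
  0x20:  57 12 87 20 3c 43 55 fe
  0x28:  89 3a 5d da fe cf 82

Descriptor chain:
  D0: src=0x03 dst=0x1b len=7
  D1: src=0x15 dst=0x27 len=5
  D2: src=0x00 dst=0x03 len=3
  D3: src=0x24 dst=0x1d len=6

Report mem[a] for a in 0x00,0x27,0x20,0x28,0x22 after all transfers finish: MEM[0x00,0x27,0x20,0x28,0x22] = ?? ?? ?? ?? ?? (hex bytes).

MEM[0x00,0x27,0x20,0x28,0x22] = 43 48 48 03 ef

D0: mem[0x1b..0x21] <- [6b 51 d9 55 7e d6 32]
D1: mem[0x27..0x2b] <- [48 03 ef 9e f1]
D2: mem[0x03..0x05] <- [43 ba 5c]
D3: mem[0x1d..0x22] <- [3c 43 55 48 03 ef]
query mem[0x00]=0x43, mem[0x27]=0x48, mem[0x20]=0x48, mem[0x28]=0x03, mem[0x22]=0xef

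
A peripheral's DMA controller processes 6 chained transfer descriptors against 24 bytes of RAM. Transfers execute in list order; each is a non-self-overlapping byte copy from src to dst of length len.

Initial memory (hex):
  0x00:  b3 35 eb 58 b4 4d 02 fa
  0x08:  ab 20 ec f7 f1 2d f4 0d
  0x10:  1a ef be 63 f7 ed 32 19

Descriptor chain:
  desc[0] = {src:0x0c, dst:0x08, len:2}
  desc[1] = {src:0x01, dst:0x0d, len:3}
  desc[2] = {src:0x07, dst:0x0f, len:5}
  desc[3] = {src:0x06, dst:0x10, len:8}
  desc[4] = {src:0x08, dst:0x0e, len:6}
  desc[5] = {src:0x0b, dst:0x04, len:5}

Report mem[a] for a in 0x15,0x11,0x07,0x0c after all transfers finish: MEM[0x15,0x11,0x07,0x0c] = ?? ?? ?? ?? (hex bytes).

#0 dst[0x08+2] := {0xf1,0x2d}
#1 dst[0x0d+3] := {0x35,0xeb,0x58}
#2 dst[0x0f+5] := {0xfa,0xf1,0x2d,0xec,0xf7}
#3 dst[0x10+8] := {0x02,0xfa,0xf1,0x2d,0xec,0xf7,0xf1,0x35}
#4 dst[0x0e+6] := {0xf1,0x2d,0xec,0xf7,0xf1,0x35}
#5 dst[0x04+5] := {0xf7,0xf1,0x35,0xf1,0x2d}
query mem[0x15]=0xf7, mem[0x11]=0xf7, mem[0x07]=0xf1, mem[0x0c]=0xf1

MEM[0x15,0x11,0x07,0x0c] = f7 f7 f1 f1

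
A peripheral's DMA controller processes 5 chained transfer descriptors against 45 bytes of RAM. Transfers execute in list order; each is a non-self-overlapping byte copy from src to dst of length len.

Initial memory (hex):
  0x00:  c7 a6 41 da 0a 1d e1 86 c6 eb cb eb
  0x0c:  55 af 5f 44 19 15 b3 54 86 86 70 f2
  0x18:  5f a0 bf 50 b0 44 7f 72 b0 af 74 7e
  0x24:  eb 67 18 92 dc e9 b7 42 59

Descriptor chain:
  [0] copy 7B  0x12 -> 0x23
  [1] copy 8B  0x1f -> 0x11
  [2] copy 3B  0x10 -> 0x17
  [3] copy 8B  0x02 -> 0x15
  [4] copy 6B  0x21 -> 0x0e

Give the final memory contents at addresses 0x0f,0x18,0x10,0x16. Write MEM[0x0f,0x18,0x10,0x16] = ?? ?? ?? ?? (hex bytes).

MEM[0x0f,0x18,0x10,0x16] = 74 1d b3 da

#0 dst[0x23+7] := {0xb3,0x54,0x86,0x86,0x70,0xf2,0x5f}
#1 dst[0x11+8] := {0x72,0xb0,0xaf,0x74,0xb3,0x54,0x86,0x86}
#2 dst[0x17+3] := {0x19,0x72,0xb0}
#3 dst[0x15+8] := {0x41,0xda,0x0a,0x1d,0xe1,0x86,0xc6,0xeb}
#4 dst[0x0e+6] := {0xaf,0x74,0xb3,0x54,0x86,0x86}
query mem[0x0f]=0x74, mem[0x18]=0x1d, mem[0x10]=0xb3, mem[0x16]=0xda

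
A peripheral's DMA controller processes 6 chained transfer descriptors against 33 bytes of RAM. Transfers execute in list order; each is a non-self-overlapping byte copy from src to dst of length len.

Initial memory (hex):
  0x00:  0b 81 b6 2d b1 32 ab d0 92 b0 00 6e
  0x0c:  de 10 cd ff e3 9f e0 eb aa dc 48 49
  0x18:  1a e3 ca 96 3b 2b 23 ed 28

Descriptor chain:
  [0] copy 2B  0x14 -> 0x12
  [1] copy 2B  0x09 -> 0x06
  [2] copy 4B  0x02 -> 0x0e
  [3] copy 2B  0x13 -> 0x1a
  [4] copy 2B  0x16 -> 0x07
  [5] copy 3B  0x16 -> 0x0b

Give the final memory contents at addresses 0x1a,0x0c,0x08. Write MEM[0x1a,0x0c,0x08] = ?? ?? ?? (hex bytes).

D0: mem[0x12..0x13] <- [aa dc]
D1: mem[0x06..0x07] <- [b0 00]
D2: mem[0x0e..0x11] <- [b6 2d b1 32]
D3: mem[0x1a..0x1b] <- [dc aa]
D4: mem[0x07..0x08] <- [48 49]
D5: mem[0x0b..0x0d] <- [48 49 1a]
query mem[0x1a]=0xdc, mem[0x0c]=0x49, mem[0x08]=0x49

MEM[0x1a,0x0c,0x08] = dc 49 49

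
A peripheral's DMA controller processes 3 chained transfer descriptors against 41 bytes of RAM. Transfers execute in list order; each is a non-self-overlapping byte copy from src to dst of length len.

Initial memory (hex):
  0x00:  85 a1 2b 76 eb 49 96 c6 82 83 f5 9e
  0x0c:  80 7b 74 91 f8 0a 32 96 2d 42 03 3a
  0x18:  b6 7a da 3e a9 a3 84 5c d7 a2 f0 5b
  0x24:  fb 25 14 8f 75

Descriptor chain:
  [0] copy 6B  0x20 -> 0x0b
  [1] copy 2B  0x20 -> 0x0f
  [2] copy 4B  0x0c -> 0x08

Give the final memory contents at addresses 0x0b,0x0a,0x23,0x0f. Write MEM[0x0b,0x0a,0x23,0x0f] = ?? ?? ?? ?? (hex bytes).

MEM[0x0b,0x0a,0x23,0x0f] = d7 5b 5b d7

[0] 0x20->0x0b len=6 : d7 a2 f0 5b fb 25
[1] 0x20->0x0f len=2 : d7 a2
[2] 0x0c->0x08 len=4 : a2 f0 5b d7
query mem[0x0b]=0xd7, mem[0x0a]=0x5b, mem[0x23]=0x5b, mem[0x0f]=0xd7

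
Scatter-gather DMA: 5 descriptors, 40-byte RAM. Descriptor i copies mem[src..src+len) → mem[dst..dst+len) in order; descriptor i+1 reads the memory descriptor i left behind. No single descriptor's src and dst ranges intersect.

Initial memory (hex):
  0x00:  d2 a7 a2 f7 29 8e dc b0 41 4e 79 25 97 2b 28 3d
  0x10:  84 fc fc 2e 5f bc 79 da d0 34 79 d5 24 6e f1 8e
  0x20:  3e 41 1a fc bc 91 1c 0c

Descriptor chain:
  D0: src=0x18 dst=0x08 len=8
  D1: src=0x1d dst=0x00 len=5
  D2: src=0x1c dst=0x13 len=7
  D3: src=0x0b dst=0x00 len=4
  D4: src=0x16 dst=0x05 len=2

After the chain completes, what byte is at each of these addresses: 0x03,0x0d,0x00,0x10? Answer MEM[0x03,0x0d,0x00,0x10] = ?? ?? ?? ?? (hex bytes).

MEM[0x03,0x0d,0x00,0x10] = f1 6e d5 84

#0 dst[0x08+8] := {0xd0,0x34,0x79,0xd5,0x24,0x6e,0xf1,0x8e}
#1 dst[0x00+5] := {0x6e,0xf1,0x8e,0x3e,0x41}
#2 dst[0x13+7] := {0x24,0x6e,0xf1,0x8e,0x3e,0x41,0x1a}
#3 dst[0x00+4] := {0xd5,0x24,0x6e,0xf1}
#4 dst[0x05+2] := {0x8e,0x3e}
query mem[0x03]=0xf1, mem[0x0d]=0x6e, mem[0x00]=0xd5, mem[0x10]=0x84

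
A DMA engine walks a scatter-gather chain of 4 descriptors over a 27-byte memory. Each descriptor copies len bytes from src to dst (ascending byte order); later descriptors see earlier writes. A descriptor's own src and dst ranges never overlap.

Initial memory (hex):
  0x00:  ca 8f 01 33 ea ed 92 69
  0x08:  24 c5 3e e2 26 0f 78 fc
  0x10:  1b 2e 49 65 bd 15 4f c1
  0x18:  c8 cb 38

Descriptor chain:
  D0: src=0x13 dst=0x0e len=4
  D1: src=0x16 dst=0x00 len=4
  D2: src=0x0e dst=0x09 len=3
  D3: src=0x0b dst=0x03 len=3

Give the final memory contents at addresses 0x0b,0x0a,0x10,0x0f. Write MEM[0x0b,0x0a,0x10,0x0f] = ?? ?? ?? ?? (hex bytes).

MEM[0x0b,0x0a,0x10,0x0f] = 15 bd 15 bd

#0 dst[0x0e+4] := {0x65,0xbd,0x15,0x4f}
#1 dst[0x00+4] := {0x4f,0xc1,0xc8,0xcb}
#2 dst[0x09+3] := {0x65,0xbd,0x15}
#3 dst[0x03+3] := {0x15,0x26,0x0f}
query mem[0x0b]=0x15, mem[0x0a]=0xbd, mem[0x10]=0x15, mem[0x0f]=0xbd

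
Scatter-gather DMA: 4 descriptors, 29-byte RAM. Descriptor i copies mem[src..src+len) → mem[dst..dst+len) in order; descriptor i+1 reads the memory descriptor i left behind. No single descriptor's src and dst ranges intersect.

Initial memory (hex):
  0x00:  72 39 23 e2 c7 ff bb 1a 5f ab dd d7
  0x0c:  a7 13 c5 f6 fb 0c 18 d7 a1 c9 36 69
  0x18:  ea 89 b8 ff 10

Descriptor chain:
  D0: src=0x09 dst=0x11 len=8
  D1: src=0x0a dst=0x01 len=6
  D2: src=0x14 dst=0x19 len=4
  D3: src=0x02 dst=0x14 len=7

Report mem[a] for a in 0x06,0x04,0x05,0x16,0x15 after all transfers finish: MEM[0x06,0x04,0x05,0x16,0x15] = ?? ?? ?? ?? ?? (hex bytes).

#0 dst[0x11+8] := {0xab,0xdd,0xd7,0xa7,0x13,0xc5,0xf6,0xfb}
#1 dst[0x01+6] := {0xdd,0xd7,0xa7,0x13,0xc5,0xf6}
#2 dst[0x19+4] := {0xa7,0x13,0xc5,0xf6}
#3 dst[0x14+7] := {0xd7,0xa7,0x13,0xc5,0xf6,0x1a,0x5f}
query mem[0x06]=0xf6, mem[0x04]=0x13, mem[0x05]=0xc5, mem[0x16]=0x13, mem[0x15]=0xa7

MEM[0x06,0x04,0x05,0x16,0x15] = f6 13 c5 13 a7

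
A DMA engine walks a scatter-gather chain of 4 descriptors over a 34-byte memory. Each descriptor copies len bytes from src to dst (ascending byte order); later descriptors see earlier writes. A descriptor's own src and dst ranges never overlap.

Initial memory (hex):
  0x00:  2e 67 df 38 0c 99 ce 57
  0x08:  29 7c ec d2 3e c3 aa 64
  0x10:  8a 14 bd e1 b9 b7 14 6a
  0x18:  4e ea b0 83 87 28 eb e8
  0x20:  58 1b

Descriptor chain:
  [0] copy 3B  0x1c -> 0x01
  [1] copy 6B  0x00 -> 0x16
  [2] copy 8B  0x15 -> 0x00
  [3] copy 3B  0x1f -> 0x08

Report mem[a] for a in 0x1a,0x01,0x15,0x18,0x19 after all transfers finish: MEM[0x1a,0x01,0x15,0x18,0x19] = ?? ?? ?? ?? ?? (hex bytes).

  after D0: wrote 3B at 0x01 = 8728eb
  after D1: wrote 6B at 0x16 = 2e8728eb0c99
  after D2: wrote 8B at 0x00 = b72e8728eb0c9987
  after D3: wrote 3B at 0x08 = e8581b
query mem[0x1a]=0x0c, mem[0x01]=0x2e, mem[0x15]=0xb7, mem[0x18]=0x28, mem[0x19]=0xeb

MEM[0x1a,0x01,0x15,0x18,0x19] = 0c 2e b7 28 eb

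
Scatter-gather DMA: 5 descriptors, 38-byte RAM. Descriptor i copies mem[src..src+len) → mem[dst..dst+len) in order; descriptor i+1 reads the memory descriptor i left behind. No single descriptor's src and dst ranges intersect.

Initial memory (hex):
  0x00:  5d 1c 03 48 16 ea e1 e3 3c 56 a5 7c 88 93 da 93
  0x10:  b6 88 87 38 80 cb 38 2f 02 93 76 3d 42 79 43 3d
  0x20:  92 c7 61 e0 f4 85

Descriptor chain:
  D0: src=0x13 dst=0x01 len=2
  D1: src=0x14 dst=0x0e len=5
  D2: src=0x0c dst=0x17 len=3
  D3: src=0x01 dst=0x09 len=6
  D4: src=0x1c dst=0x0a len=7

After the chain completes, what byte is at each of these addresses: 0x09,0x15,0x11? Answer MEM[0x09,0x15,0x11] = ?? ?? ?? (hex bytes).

MEM[0x09,0x15,0x11] = 38 cb 2f

[0] 0x13->0x01 len=2 : 38 80
[1] 0x14->0x0e len=5 : 80 cb 38 2f 02
[2] 0x0c->0x17 len=3 : 88 93 80
[3] 0x01->0x09 len=6 : 38 80 48 16 ea e1
[4] 0x1c->0x0a len=7 : 42 79 43 3d 92 c7 61
query mem[0x09]=0x38, mem[0x15]=0xcb, mem[0x11]=0x2f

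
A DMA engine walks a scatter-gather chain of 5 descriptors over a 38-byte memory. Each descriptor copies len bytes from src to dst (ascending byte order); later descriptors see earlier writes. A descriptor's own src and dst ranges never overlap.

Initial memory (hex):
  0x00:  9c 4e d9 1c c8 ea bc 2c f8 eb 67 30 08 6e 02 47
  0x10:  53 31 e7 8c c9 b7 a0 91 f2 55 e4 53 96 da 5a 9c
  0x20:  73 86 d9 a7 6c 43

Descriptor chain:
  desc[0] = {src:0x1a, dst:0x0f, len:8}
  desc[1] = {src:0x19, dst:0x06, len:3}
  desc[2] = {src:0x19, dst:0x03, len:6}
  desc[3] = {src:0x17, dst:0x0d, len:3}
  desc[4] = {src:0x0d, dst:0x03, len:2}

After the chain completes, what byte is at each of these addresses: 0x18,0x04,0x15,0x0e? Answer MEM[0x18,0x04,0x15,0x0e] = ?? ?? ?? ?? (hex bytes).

MEM[0x18,0x04,0x15,0x0e] = f2 f2 73 f2

#0 dst[0x0f+8] := {0xe4,0x53,0x96,0xda,0x5a,0x9c,0x73,0x86}
#1 dst[0x06+3] := {0x55,0xe4,0x53}
#2 dst[0x03+6] := {0x55,0xe4,0x53,0x96,0xda,0x5a}
#3 dst[0x0d+3] := {0x91,0xf2,0x55}
#4 dst[0x03+2] := {0x91,0xf2}
query mem[0x18]=0xf2, mem[0x04]=0xf2, mem[0x15]=0x73, mem[0x0e]=0xf2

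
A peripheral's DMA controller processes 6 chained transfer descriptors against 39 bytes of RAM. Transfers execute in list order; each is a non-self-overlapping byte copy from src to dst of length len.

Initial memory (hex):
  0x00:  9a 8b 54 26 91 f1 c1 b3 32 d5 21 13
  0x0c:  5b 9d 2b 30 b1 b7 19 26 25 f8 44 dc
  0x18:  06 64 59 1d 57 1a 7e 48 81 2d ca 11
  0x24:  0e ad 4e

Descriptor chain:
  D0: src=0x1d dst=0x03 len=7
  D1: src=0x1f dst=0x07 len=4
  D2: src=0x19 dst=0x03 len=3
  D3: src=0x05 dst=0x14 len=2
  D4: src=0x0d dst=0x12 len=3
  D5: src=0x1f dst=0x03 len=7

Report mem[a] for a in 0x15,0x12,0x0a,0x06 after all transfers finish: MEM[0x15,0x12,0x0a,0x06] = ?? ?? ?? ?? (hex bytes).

MEM[0x15,0x12,0x0a,0x06] = 81 9d ca ca

D0: mem[0x03..0x09] <- [1a 7e 48 81 2d ca 11]
D1: mem[0x07..0x0a] <- [48 81 2d ca]
D2: mem[0x03..0x05] <- [64 59 1d]
D3: mem[0x14..0x15] <- [1d 81]
D4: mem[0x12..0x14] <- [9d 2b 30]
D5: mem[0x03..0x09] <- [48 81 2d ca 11 0e ad]
query mem[0x15]=0x81, mem[0x12]=0x9d, mem[0x0a]=0xca, mem[0x06]=0xca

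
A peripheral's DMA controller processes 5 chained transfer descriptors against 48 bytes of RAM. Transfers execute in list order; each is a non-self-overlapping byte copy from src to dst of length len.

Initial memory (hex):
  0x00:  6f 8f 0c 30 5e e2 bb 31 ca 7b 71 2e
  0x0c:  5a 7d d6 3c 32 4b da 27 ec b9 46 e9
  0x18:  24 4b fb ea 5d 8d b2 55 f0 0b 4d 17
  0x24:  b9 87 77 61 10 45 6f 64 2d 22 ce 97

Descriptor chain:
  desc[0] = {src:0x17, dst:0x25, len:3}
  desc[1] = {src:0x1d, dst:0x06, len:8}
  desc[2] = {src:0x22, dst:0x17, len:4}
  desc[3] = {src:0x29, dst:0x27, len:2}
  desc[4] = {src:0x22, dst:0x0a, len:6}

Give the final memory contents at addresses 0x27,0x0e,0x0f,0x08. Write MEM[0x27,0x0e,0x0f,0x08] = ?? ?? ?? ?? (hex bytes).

D0: mem[0x25..0x27] <- [e9 24 4b]
D1: mem[0x06..0x0d] <- [8d b2 55 f0 0b 4d 17 b9]
D2: mem[0x17..0x1a] <- [4d 17 b9 e9]
D3: mem[0x27..0x28] <- [45 6f]
D4: mem[0x0a..0x0f] <- [4d 17 b9 e9 24 45]
query mem[0x27]=0x45, mem[0x0e]=0x24, mem[0x0f]=0x45, mem[0x08]=0x55

MEM[0x27,0x0e,0x0f,0x08] = 45 24 45 55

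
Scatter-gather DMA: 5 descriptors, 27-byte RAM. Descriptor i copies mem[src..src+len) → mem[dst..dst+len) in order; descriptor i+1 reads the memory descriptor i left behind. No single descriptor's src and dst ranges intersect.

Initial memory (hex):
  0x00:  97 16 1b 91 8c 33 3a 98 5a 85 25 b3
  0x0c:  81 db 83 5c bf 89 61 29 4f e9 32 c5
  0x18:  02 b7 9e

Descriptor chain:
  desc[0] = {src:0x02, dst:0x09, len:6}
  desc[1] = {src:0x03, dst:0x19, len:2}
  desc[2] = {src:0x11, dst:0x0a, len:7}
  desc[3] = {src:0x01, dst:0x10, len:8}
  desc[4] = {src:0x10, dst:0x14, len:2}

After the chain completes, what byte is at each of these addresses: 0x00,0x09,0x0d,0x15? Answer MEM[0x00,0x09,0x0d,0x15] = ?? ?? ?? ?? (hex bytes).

D0: mem[0x09..0x0e] <- [1b 91 8c 33 3a 98]
D1: mem[0x19..0x1a] <- [91 8c]
D2: mem[0x0a..0x10] <- [89 61 29 4f e9 32 c5]
D3: mem[0x10..0x17] <- [16 1b 91 8c 33 3a 98 5a]
D4: mem[0x14..0x15] <- [16 1b]
query mem[0x00]=0x97, mem[0x09]=0x1b, mem[0x0d]=0x4f, mem[0x15]=0x1b

MEM[0x00,0x09,0x0d,0x15] = 97 1b 4f 1b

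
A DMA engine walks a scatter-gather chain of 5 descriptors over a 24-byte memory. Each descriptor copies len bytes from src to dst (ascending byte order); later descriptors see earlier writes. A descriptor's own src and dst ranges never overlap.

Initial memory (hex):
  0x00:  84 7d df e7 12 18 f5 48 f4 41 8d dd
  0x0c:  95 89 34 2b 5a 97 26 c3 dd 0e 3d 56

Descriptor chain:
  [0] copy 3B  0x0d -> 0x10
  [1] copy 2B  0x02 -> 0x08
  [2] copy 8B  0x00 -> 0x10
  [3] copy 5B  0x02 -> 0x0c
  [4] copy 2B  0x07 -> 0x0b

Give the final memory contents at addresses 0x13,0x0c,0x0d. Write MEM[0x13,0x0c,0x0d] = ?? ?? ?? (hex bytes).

MEM[0x13,0x0c,0x0d] = e7 df e7

[0] 0x0d->0x10 len=3 : 89 34 2b
[1] 0x02->0x08 len=2 : df e7
[2] 0x00->0x10 len=8 : 84 7d df e7 12 18 f5 48
[3] 0x02->0x0c len=5 : df e7 12 18 f5
[4] 0x07->0x0b len=2 : 48 df
query mem[0x13]=0xe7, mem[0x0c]=0xdf, mem[0x0d]=0xe7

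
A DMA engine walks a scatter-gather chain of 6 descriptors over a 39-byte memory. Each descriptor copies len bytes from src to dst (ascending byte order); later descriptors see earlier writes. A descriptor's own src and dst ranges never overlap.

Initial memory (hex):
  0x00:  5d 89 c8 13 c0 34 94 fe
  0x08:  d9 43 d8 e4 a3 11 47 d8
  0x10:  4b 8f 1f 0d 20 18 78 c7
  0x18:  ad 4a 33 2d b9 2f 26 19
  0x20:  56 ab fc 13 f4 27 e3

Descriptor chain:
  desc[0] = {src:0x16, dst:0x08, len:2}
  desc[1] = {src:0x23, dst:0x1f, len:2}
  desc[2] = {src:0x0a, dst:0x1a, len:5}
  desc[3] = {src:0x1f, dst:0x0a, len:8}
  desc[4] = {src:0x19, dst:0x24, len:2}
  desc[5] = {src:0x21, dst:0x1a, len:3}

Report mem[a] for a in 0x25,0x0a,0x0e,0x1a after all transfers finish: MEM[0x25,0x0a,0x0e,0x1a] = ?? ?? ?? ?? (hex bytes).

MEM[0x25,0x0a,0x0e,0x1a] = d8 13 13 ab

D0: mem[0x08..0x09] <- [78 c7]
D1: mem[0x1f..0x20] <- [13 f4]
D2: mem[0x1a..0x1e] <- [d8 e4 a3 11 47]
D3: mem[0x0a..0x11] <- [13 f4 ab fc 13 f4 27 e3]
D4: mem[0x24..0x25] <- [4a d8]
D5: mem[0x1a..0x1c] <- [ab fc 13]
query mem[0x25]=0xd8, mem[0x0a]=0x13, mem[0x0e]=0x13, mem[0x1a]=0xab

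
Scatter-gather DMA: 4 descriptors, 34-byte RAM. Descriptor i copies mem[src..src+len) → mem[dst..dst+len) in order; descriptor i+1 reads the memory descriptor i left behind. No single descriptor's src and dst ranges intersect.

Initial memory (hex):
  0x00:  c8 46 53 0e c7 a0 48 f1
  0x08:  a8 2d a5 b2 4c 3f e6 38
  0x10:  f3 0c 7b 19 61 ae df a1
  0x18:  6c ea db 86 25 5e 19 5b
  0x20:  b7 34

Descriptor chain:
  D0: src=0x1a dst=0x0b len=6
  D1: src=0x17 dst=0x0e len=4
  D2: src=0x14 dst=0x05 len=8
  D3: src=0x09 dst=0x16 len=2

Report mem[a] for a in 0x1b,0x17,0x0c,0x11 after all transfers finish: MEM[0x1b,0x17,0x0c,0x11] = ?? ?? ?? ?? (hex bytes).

[0] 0x1a->0x0b len=6 : db 86 25 5e 19 5b
[1] 0x17->0x0e len=4 : a1 6c ea db
[2] 0x14->0x05 len=8 : 61 ae df a1 6c ea db 86
[3] 0x09->0x16 len=2 : 6c ea
query mem[0x1b]=0x86, mem[0x17]=0xea, mem[0x0c]=0x86, mem[0x11]=0xdb

MEM[0x1b,0x17,0x0c,0x11] = 86 ea 86 db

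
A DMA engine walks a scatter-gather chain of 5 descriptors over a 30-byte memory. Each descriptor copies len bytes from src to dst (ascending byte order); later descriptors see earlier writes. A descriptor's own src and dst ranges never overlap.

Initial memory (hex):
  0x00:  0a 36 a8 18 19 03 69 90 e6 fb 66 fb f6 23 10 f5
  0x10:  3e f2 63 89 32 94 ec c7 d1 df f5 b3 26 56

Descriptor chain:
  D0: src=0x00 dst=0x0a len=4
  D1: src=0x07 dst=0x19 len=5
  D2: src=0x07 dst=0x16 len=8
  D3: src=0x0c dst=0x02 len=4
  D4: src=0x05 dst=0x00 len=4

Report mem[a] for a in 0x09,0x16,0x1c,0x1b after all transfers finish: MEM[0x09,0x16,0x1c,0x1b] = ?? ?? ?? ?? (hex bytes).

MEM[0x09,0x16,0x1c,0x1b] = fb 90 18 a8

[0] 0x00->0x0a len=4 : 0a 36 a8 18
[1] 0x07->0x19 len=5 : 90 e6 fb 0a 36
[2] 0x07->0x16 len=8 : 90 e6 fb 0a 36 a8 18 10
[3] 0x0c->0x02 len=4 : a8 18 10 f5
[4] 0x05->0x00 len=4 : f5 69 90 e6
query mem[0x09]=0xfb, mem[0x16]=0x90, mem[0x1c]=0x18, mem[0x1b]=0xa8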